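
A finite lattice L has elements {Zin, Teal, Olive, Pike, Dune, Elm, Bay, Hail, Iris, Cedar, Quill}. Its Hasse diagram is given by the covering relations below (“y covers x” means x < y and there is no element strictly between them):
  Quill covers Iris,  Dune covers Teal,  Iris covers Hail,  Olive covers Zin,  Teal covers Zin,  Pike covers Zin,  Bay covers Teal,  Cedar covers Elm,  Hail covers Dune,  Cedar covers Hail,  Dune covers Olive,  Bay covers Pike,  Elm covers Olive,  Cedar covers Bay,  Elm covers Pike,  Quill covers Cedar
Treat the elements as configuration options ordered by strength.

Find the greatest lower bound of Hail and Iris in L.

Common lower bounds of {Hail, Iris}: Dune, Hail, Olive, Teal, Zin.
The greatest among these is Hail.

Hail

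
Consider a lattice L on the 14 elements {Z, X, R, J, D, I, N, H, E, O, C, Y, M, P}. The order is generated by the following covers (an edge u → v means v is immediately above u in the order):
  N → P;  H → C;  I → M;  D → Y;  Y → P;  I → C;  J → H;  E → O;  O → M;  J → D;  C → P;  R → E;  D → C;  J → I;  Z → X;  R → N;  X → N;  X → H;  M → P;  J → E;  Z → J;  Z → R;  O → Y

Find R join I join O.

Common upper bounds of {R, I, O}: M, P.
The least among these is M.

M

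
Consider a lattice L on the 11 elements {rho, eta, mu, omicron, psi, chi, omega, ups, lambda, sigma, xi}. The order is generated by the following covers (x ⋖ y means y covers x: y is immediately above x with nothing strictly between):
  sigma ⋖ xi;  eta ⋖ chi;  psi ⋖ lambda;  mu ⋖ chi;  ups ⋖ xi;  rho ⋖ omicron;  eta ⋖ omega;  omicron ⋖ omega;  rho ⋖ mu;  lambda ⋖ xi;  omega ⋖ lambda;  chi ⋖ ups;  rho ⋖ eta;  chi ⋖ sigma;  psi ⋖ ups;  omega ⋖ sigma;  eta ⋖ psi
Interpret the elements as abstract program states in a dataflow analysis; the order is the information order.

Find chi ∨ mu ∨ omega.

Common upper bounds of {chi, mu, omega}: sigma, xi.
The least among these is sigma.

sigma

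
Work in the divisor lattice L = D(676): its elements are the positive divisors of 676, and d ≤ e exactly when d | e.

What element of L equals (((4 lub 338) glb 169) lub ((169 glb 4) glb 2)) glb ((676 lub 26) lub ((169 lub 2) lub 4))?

4 ∨ 338 = 676
676 ∧ 169 = 169
169 ∧ 4 = 1
1 ∧ 2 = 1
169 ∨ 1 = 169
676 ∨ 26 = 676
169 ∨ 2 = 338
338 ∨ 4 = 676
676 ∨ 676 = 676
169 ∧ 676 = 169

169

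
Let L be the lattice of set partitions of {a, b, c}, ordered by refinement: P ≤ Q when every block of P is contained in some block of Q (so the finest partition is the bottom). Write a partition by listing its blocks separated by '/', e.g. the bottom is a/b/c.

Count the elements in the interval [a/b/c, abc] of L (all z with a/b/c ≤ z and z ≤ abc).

The interval [a/b/c, abc] = {a/b/c, a/bc, ab/c, abc, ac/b}, which has 5 elements.

5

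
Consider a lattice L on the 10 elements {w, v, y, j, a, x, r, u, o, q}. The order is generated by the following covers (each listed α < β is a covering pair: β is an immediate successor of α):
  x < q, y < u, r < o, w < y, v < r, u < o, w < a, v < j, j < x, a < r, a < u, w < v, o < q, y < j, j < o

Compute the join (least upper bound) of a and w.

Common upper bounds of {a, w}: a, o, q, r, u.
The least among these is a.

a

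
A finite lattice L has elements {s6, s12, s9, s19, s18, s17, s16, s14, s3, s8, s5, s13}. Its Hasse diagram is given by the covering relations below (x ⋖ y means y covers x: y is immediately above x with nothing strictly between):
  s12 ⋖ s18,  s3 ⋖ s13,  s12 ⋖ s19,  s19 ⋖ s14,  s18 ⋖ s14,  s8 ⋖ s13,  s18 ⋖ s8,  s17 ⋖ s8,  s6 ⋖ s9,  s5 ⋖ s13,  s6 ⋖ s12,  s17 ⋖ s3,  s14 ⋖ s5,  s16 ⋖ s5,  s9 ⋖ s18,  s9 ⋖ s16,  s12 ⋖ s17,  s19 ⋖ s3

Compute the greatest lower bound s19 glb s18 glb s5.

Common lower bounds of {s19, s18, s5}: s12, s6.
The greatest among these is s12.

s12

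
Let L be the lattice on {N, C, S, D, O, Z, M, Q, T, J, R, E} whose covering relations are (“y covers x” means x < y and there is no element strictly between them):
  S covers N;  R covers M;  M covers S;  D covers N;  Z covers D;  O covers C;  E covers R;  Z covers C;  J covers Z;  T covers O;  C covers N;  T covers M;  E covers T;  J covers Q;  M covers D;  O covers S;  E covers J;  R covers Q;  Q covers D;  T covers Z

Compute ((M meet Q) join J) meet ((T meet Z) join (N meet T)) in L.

M ∧ Q = D
D ∨ J = J
T ∧ Z = Z
N ∧ T = N
Z ∨ N = Z
J ∧ Z = Z

Z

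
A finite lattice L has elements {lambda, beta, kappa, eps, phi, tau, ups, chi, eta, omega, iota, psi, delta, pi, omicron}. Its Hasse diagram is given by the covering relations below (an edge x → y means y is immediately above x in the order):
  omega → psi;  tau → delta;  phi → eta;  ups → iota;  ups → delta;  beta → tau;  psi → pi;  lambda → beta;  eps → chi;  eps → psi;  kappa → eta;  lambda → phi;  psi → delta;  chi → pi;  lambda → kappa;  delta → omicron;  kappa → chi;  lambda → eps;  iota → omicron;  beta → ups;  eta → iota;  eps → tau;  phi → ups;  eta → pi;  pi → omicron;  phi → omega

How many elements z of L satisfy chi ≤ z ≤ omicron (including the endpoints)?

The interval [chi, omicron] = {chi, omicron, pi}, which has 3 elements.

3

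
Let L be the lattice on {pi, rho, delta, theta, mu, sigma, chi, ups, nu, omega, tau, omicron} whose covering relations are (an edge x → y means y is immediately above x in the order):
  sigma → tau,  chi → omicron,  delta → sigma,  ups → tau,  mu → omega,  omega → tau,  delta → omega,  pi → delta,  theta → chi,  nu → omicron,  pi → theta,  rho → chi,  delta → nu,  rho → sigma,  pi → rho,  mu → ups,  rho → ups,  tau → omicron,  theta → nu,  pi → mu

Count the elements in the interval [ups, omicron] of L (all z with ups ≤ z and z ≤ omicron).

3

The interval [ups, omicron] = {omicron, tau, ups}, which has 3 elements.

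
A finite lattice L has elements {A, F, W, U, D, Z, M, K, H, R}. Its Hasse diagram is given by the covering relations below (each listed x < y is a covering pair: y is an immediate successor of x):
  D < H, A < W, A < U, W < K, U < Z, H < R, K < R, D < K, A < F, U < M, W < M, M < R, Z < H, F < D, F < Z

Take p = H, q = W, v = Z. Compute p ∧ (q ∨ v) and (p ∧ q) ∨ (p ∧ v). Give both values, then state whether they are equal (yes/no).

q ∨ v = R, so p ∧ (q ∨ v) = H ∧ R = H.
p ∧ q = A and p ∧ v = Z, so (p ∧ q) ∨ (p ∧ v) = A ∨ Z = Z.
Equal: no.

H; Z; no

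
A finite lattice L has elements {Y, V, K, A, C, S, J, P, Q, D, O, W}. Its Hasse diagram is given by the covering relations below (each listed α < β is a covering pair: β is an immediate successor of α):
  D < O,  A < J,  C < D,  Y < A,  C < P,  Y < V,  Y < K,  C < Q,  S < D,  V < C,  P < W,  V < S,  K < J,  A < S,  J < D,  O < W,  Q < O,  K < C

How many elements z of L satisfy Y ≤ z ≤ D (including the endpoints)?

8

The interval [Y, D] = {A, C, D, J, K, S, V, Y}, which has 8 elements.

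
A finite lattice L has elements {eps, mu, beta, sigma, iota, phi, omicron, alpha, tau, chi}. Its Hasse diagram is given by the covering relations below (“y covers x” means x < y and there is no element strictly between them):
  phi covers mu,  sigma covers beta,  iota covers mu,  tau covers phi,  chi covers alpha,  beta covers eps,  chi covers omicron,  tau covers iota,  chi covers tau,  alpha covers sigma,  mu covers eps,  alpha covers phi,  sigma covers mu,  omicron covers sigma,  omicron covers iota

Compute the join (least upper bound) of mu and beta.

sigma

Common upper bounds of {mu, beta}: alpha, chi, omicron, sigma.
The least among these is sigma.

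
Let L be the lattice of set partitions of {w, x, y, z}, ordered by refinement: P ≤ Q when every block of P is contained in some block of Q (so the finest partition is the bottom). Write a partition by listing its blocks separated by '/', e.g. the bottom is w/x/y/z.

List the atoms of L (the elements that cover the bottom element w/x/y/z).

The atoms are exactly the elements that cover w/x/y/z: w/x/yz, w/xy/z, w/xz/y, wx/y/z, wy/x/z, wz/x/y.

w/x/yz, w/xy/z, w/xz/y, wx/y/z, wy/x/z, wz/x/y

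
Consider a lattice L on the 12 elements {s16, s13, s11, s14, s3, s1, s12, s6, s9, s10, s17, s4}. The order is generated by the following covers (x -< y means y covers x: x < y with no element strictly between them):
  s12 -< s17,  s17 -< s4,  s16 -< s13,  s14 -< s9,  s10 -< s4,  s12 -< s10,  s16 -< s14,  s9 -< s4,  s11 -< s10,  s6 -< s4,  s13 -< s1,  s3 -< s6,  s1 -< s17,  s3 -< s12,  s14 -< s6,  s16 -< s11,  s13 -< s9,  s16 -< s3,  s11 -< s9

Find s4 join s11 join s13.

Common upper bounds of {s4, s11, s13}: s4.
The least among these is s4.

s4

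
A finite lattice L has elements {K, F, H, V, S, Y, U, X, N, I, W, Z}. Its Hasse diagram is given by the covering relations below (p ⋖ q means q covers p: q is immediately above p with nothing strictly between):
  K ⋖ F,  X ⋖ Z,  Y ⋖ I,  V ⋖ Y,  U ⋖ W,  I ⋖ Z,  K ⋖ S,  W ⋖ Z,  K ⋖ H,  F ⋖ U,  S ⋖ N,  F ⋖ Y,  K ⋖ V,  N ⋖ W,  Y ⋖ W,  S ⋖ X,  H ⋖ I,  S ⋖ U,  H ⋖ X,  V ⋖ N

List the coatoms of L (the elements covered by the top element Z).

I, W, X

The coatoms are exactly the elements covered by Z: I, W, X.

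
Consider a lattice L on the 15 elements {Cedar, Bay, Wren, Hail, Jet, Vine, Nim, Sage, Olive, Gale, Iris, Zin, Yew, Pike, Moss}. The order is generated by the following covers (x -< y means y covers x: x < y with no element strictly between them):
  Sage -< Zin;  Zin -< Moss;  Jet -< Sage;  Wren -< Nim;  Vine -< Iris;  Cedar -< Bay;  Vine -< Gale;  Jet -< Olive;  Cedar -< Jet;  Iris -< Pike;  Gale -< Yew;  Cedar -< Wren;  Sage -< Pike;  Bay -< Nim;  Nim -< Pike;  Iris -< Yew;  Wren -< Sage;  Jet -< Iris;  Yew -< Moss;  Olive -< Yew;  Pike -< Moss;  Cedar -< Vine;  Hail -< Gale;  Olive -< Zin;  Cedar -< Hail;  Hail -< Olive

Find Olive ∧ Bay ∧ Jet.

Common lower bounds of {Olive, Bay, Jet}: Cedar.
The greatest among these is Cedar.

Cedar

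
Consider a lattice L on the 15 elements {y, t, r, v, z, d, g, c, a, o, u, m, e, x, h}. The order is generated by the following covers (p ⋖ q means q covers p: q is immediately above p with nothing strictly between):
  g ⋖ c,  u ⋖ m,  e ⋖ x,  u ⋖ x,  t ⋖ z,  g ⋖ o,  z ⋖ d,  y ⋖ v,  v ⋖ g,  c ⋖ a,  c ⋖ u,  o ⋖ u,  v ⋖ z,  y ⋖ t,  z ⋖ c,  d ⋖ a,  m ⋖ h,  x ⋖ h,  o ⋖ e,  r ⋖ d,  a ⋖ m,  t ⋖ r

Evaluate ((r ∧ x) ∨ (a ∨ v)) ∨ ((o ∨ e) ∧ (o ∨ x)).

h

r ∧ x = t
a ∨ v = a
t ∨ a = a
o ∨ e = e
o ∨ x = x
e ∧ x = e
a ∨ e = h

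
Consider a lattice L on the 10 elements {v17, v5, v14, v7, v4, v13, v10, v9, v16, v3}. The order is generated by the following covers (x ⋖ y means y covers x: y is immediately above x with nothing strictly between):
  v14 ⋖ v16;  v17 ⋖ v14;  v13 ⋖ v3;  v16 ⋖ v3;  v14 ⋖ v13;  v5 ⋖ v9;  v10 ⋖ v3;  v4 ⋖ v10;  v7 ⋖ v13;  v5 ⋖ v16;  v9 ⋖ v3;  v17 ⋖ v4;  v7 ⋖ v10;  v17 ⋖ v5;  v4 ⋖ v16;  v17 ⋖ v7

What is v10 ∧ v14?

v17

Common lower bounds of {v10, v14}: v17.
The greatest among these is v17.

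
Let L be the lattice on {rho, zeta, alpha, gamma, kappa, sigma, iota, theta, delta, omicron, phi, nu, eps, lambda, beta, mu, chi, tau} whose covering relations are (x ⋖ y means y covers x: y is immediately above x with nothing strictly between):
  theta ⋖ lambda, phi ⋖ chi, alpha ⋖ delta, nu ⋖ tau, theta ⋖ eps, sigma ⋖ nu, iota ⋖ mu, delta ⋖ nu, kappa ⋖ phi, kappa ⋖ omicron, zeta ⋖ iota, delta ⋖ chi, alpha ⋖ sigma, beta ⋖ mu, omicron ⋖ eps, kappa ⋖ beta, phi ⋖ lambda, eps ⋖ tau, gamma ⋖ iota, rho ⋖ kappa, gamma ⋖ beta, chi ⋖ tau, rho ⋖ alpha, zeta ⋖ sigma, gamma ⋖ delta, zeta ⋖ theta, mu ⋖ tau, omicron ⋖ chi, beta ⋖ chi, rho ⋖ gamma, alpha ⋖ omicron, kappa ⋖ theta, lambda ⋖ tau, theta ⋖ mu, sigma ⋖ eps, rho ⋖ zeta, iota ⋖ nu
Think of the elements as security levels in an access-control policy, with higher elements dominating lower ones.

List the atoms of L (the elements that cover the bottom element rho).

alpha, gamma, kappa, zeta

The atoms are exactly the elements that cover rho: alpha, gamma, kappa, zeta.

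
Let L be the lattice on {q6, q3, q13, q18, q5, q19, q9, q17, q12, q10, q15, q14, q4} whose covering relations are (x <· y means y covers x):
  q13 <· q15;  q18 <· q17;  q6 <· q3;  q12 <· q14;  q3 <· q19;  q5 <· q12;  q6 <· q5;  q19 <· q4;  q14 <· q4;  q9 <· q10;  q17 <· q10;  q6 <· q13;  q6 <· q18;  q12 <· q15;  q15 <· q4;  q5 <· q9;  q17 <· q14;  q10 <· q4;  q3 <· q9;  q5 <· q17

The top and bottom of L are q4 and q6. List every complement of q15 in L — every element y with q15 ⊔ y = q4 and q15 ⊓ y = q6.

q18, q19, q3

Need y with q15 ∨ y = q4 and q15 ∧ y = q6.
Checking each element gives: q18, q19, q3.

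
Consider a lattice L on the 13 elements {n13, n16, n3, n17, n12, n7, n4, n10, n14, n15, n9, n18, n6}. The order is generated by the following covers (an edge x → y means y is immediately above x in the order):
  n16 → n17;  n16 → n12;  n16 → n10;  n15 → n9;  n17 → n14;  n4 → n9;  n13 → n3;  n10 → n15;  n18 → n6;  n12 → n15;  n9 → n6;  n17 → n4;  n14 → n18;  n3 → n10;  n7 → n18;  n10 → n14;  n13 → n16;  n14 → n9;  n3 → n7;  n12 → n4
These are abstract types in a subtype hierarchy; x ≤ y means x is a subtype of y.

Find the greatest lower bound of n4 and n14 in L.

Common lower bounds of {n4, n14}: n13, n16, n17.
The greatest among these is n17.

n17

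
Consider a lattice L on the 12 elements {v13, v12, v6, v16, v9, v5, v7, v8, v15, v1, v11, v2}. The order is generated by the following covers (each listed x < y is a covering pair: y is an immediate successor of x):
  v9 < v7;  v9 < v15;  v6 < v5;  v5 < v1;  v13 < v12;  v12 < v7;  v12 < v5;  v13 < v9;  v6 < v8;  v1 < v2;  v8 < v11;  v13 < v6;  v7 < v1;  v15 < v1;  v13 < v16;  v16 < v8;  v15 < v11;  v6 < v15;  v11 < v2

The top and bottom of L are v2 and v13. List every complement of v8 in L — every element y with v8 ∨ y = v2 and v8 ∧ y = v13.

v12, v7

Need y with v8 ∨ y = v2 and v8 ∧ y = v13.
Checking each element gives: v12, v7.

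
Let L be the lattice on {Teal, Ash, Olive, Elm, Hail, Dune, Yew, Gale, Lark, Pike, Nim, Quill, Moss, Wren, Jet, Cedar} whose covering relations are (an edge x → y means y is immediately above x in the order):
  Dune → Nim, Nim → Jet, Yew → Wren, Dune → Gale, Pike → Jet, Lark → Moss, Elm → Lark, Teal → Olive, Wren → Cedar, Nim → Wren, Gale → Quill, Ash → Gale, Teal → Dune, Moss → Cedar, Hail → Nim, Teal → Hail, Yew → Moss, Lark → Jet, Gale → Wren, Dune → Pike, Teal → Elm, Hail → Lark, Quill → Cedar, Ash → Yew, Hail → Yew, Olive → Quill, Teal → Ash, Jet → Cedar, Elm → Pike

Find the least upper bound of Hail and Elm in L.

Lark

Common upper bounds of {Hail, Elm}: Cedar, Jet, Lark, Moss.
The least among these is Lark.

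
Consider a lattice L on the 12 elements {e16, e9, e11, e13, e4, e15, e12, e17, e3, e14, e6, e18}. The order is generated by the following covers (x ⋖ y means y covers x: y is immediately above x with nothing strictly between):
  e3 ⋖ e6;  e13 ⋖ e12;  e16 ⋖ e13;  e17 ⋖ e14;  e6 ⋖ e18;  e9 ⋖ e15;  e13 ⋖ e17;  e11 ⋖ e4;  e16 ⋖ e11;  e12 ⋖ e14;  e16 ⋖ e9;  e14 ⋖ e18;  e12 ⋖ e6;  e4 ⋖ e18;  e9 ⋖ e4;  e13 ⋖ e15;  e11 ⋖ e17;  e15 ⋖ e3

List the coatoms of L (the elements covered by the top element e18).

e14, e4, e6

The coatoms are exactly the elements covered by e18: e14, e4, e6.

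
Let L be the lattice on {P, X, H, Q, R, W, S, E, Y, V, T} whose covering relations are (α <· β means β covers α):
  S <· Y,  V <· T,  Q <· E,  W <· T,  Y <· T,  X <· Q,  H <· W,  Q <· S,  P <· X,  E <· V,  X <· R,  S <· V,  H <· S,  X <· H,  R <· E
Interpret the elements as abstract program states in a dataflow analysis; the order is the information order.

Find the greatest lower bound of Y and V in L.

S

Common lower bounds of {Y, V}: H, P, Q, S, X.
The greatest among these is S.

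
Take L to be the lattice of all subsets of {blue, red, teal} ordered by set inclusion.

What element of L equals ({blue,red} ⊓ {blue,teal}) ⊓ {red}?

{}

{blue,red} ∧ {blue,teal} = {blue}
{blue} ∧ {red} = {}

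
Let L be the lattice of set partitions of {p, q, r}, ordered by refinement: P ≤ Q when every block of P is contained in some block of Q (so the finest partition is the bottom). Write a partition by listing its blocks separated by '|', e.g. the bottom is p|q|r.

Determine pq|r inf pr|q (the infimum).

p|q|r

The meet (common refinement) of pq|r and pr|q intersects blocks pairwise, giving p|q|r.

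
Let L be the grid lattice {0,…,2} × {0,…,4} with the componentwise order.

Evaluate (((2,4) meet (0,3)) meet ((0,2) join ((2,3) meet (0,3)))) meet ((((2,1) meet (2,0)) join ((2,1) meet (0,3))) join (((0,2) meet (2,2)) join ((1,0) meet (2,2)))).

(2,4) ∧ (0,3) = (0,3)
(2,3) ∧ (0,3) = (0,3)
(0,2) ∨ (0,3) = (0,3)
(0,3) ∧ (0,3) = (0,3)
(2,1) ∧ (2,0) = (2,0)
(2,1) ∧ (0,3) = (0,1)
(2,0) ∨ (0,1) = (2,1)
(0,2) ∧ (2,2) = (0,2)
(1,0) ∧ (2,2) = (1,0)
(0,2) ∨ (1,0) = (1,2)
(2,1) ∨ (1,2) = (2,2)
(0,3) ∧ (2,2) = (0,2)

(0,2)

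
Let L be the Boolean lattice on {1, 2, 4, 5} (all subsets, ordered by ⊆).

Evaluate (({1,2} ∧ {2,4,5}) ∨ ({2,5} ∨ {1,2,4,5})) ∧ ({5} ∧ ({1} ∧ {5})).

∅

{1,2} ∧ {2,4,5} = {2}
{2,5} ∨ {1,2,4,5} = {1,2,4,5}
{2} ∨ {1,2,4,5} = {1,2,4,5}
{1} ∧ {5} = ∅
{5} ∧ ∅ = ∅
{1,2,4,5} ∧ ∅ = ∅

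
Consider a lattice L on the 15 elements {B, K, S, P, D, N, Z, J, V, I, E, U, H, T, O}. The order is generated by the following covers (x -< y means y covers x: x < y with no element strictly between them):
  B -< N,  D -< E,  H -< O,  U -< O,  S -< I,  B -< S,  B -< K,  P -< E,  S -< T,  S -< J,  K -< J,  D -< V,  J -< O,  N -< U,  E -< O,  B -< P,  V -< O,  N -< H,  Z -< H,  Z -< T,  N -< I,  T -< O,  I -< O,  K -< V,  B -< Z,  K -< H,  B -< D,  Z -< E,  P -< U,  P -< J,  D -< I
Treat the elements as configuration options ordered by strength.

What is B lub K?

K

Common upper bounds of {B, K}: H, J, K, O, V.
The least among these is K.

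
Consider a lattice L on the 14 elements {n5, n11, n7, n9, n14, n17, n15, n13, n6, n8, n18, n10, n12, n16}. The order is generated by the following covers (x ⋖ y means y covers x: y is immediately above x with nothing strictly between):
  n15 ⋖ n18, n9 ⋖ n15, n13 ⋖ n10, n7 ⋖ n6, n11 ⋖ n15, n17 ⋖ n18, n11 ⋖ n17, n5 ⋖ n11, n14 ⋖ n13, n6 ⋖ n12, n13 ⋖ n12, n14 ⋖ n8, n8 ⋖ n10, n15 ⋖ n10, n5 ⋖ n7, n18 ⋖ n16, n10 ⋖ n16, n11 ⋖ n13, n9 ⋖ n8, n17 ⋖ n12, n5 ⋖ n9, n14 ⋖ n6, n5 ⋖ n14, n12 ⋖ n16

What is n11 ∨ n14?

Common upper bounds of {n11, n14}: n10, n12, n13, n16.
The least among these is n13.

n13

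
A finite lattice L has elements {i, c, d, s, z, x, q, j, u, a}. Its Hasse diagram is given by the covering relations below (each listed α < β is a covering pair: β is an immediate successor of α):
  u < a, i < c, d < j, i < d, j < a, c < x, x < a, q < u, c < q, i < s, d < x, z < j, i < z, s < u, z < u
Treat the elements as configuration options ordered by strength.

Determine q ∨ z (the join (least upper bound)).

Common upper bounds of {q, z}: a, u.
The least among these is u.

u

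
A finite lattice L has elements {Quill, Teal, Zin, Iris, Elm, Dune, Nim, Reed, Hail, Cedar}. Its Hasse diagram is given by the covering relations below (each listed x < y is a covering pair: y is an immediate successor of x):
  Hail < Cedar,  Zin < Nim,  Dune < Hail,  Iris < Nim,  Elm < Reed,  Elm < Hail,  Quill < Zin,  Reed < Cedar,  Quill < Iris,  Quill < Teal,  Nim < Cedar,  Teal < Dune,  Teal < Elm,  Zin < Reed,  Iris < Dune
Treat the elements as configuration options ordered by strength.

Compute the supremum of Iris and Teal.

Dune

Common upper bounds of {Iris, Teal}: Cedar, Dune, Hail.
The least among these is Dune.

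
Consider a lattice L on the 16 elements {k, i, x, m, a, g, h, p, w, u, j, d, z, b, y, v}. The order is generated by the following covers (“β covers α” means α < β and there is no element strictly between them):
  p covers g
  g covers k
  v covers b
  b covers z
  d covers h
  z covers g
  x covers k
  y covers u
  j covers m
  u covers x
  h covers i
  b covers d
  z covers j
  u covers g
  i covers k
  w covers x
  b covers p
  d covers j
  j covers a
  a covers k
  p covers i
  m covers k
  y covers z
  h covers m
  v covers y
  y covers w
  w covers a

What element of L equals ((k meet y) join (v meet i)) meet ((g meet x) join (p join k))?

i

k ∧ y = k
v ∧ i = i
k ∨ i = i
g ∧ x = k
p ∨ k = p
k ∨ p = p
i ∧ p = i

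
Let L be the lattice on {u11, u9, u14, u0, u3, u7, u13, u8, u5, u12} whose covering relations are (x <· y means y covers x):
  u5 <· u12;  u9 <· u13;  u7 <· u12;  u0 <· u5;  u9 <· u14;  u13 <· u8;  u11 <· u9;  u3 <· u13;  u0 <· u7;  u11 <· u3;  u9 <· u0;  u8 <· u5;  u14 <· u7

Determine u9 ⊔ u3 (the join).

Common upper bounds of {u9, u3}: u12, u13, u5, u8.
The least among these is u13.

u13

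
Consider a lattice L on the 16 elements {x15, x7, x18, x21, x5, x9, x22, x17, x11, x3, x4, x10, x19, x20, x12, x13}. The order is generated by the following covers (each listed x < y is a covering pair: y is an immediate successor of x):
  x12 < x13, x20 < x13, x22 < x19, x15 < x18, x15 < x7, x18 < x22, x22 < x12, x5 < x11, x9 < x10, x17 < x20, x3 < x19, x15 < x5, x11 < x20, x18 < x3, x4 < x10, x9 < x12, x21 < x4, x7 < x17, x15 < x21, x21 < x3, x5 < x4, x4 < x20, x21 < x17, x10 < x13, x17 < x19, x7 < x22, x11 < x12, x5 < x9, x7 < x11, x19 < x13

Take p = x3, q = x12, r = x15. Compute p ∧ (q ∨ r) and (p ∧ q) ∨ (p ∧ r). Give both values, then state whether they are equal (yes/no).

x18; x18; yes

q ∨ r = x12, so p ∧ (q ∨ r) = x3 ∧ x12 = x18.
p ∧ q = x18 and p ∧ r = x15, so (p ∧ q) ∨ (p ∧ r) = x18 ∨ x15 = x18.
Equal: yes.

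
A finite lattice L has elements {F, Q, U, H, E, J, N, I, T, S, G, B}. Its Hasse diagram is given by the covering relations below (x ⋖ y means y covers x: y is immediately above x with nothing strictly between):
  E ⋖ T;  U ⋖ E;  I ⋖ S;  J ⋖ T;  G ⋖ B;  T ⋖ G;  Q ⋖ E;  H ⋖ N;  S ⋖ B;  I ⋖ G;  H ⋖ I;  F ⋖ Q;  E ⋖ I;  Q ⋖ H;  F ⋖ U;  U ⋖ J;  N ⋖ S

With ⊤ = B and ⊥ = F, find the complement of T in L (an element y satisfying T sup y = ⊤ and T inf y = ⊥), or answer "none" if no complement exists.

For every candidate y, either T ∨ y ≠ B or T ∧ y ≠ F; no complement exists.

none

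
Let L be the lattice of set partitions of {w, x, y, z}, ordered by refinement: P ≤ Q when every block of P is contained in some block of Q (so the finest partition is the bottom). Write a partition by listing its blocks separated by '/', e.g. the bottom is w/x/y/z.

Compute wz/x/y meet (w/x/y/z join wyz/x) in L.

w/x/y/z ∨ wyz/x = wyz/x
wz/x/y ∧ wyz/x = wz/x/y

wz/x/y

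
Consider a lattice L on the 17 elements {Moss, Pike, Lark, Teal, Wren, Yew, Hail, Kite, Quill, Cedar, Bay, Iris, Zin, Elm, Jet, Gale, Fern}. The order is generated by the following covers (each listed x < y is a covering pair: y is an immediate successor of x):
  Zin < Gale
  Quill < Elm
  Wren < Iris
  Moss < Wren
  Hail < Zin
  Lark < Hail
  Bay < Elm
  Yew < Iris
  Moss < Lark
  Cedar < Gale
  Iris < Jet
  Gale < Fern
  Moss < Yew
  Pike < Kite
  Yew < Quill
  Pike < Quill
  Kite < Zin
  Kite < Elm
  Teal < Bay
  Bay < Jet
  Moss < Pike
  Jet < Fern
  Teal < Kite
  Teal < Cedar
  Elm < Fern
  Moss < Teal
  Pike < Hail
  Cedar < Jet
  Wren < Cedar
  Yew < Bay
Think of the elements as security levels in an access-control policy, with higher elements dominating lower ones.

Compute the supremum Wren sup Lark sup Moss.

Common upper bounds of {Wren, Lark, Moss}: Fern, Gale.
The least among these is Gale.

Gale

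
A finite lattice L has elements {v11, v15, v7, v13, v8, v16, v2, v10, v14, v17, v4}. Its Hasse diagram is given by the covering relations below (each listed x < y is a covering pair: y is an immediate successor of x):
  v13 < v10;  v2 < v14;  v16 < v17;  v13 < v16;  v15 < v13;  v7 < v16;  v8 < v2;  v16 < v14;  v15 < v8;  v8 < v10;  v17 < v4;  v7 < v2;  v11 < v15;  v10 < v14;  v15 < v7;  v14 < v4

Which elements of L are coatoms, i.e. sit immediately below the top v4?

The coatoms are exactly the elements covered by v4: v14, v17.

v14, v17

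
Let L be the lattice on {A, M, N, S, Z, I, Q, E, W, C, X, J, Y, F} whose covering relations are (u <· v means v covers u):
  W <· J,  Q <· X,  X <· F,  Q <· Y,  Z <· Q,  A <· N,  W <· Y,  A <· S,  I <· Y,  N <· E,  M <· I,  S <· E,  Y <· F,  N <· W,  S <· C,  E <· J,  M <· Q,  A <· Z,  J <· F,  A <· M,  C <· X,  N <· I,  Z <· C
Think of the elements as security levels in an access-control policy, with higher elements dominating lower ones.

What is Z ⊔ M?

Q

Common upper bounds of {Z, M}: F, Q, X, Y.
The least among these is Q.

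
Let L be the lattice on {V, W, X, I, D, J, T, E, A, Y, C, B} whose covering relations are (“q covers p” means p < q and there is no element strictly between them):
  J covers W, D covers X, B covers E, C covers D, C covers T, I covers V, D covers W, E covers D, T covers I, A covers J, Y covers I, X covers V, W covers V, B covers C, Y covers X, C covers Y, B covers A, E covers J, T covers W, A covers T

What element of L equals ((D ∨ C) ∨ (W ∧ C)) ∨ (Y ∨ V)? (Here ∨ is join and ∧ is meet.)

D ∨ C = C
W ∧ C = W
C ∨ W = C
Y ∨ V = Y
C ∨ Y = C

C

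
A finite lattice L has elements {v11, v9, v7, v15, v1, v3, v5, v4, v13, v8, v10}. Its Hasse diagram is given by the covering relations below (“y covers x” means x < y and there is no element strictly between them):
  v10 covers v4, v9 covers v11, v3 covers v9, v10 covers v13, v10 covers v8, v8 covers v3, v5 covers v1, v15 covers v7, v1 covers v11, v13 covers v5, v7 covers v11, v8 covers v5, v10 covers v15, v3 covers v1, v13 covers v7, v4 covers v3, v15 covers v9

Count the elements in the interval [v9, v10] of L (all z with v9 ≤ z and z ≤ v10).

6

The interval [v9, v10] = {v10, v15, v3, v4, v8, v9}, which has 6 elements.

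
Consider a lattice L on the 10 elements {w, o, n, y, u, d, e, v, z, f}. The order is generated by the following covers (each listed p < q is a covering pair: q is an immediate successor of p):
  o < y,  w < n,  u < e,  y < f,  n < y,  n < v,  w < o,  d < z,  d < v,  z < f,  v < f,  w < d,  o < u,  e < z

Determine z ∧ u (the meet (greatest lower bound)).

u

Common lower bounds of {z, u}: o, u, w.
The greatest among these is u.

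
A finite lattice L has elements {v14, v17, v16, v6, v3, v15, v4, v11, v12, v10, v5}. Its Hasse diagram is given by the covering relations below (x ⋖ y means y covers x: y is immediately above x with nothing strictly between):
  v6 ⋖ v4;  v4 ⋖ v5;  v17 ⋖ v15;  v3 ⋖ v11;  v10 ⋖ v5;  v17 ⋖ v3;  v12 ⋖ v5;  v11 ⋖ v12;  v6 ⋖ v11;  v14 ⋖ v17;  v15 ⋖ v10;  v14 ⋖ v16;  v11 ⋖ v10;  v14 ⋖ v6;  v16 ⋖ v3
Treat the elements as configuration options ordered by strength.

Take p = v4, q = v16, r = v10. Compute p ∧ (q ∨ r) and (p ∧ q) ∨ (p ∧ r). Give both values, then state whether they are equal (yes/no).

q ∨ r = v10, so p ∧ (q ∨ r) = v4 ∧ v10 = v6.
p ∧ q = v14 and p ∧ r = v6, so (p ∧ q) ∨ (p ∧ r) = v14 ∨ v6 = v6.
Equal: yes.

v6; v6; yes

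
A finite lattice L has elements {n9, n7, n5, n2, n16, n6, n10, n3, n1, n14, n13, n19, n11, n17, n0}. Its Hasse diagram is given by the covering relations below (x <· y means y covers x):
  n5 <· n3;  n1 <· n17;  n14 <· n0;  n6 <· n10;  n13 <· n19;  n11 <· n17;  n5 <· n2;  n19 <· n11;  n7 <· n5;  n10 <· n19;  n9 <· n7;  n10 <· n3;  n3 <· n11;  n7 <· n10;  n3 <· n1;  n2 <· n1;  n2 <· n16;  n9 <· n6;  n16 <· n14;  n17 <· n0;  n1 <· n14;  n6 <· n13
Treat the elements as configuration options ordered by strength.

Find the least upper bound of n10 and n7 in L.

n10

Common upper bounds of {n10, n7}: n0, n1, n10, n11, n14, n17, n19, n3.
The least among these is n10.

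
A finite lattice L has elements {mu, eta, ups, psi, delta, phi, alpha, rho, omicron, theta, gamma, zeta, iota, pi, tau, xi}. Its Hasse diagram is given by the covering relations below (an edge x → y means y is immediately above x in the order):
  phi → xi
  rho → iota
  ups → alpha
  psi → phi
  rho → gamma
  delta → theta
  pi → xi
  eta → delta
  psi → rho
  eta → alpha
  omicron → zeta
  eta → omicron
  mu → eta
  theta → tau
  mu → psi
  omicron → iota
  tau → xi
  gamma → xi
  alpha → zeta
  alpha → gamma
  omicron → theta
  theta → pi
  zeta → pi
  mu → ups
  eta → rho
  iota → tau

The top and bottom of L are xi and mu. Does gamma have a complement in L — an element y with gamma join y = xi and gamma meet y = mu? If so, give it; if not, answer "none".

For every candidate y, either gamma ∨ y ≠ xi or gamma ∧ y ≠ mu; no complement exists.

none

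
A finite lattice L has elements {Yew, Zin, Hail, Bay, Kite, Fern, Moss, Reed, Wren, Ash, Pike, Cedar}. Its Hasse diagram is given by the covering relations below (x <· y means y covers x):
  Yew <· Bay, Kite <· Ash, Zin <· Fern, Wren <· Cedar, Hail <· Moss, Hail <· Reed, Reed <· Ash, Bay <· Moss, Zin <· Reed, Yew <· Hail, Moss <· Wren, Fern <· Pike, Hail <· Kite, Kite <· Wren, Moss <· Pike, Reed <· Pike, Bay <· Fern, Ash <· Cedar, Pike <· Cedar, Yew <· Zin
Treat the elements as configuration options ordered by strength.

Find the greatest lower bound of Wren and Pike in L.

Moss

Common lower bounds of {Wren, Pike}: Bay, Hail, Moss, Yew.
The greatest among these is Moss.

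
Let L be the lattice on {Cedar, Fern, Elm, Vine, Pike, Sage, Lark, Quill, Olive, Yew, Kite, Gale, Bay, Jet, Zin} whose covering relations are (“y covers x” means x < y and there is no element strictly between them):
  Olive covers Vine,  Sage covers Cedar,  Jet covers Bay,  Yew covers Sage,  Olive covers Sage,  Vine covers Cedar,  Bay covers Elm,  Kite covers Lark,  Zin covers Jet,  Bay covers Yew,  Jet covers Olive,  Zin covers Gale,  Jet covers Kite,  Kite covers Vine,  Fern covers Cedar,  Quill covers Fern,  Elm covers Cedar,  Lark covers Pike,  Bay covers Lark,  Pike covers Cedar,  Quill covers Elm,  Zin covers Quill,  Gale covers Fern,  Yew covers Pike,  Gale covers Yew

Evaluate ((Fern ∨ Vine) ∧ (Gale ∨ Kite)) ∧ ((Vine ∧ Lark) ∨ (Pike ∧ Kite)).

Fern ∨ Vine = Zin
Gale ∨ Kite = Zin
Zin ∧ Zin = Zin
Vine ∧ Lark = Cedar
Pike ∧ Kite = Pike
Cedar ∨ Pike = Pike
Zin ∧ Pike = Pike

Pike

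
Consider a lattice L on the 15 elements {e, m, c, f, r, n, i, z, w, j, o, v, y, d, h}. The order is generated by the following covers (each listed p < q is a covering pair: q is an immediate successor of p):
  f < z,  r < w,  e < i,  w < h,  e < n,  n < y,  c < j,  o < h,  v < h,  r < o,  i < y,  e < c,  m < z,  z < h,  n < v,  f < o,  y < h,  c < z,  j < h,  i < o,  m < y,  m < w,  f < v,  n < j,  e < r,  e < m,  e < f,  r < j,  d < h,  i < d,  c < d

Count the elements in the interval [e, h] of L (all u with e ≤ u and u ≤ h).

15

The interval [e, h] = {c, d, e, f, h, i, j, m, n, o, r, v, w, y, z}, which has 15 elements.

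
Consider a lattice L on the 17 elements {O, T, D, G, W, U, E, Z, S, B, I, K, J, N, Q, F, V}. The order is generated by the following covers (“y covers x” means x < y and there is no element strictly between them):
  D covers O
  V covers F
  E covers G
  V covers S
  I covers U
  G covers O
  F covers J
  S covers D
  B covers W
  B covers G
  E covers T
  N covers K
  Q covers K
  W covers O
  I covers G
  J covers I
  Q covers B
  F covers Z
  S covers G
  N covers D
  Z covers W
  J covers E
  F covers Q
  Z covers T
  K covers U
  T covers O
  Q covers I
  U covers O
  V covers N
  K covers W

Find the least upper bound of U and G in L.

I

Common upper bounds of {U, G}: F, I, J, Q, V.
The least among these is I.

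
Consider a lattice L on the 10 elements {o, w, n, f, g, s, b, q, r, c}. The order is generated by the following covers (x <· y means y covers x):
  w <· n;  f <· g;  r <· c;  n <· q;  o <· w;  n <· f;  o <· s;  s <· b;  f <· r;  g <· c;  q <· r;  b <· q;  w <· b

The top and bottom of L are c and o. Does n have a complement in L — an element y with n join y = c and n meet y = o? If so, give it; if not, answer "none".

For every candidate y, either n ∨ y ≠ c or n ∧ y ≠ o; no complement exists.

none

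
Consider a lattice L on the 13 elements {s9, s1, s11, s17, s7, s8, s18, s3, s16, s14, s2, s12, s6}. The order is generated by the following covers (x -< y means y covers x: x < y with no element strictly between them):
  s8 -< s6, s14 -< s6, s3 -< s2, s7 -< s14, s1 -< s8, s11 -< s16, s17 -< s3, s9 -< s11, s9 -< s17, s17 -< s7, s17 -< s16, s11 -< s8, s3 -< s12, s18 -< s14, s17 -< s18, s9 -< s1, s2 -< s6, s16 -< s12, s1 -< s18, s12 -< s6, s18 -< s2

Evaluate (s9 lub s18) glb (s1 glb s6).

s9 ∨ s18 = s18
s1 ∧ s6 = s1
s18 ∧ s1 = s1

s1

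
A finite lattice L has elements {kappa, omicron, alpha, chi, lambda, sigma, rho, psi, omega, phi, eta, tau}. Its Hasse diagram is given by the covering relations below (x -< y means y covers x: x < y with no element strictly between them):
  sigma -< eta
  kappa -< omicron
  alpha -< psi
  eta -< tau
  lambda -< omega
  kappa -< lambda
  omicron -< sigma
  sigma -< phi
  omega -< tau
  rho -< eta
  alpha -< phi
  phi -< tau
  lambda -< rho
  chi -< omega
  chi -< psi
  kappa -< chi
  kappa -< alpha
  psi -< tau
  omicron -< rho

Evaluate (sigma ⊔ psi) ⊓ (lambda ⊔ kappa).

lambda

sigma ∨ psi = tau
lambda ∨ kappa = lambda
tau ∧ lambda = lambda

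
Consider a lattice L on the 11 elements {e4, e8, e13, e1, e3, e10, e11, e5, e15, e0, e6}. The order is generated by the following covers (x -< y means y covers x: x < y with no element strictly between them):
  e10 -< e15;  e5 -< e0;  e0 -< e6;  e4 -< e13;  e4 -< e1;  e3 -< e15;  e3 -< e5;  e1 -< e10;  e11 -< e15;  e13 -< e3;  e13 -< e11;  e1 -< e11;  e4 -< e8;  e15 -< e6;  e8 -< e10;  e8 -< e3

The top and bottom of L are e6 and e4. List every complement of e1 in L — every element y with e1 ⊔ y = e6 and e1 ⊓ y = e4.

Need y with e1 ∨ y = e6 and e1 ∧ y = e4.
Checking each element gives: e0, e5.

e0, e5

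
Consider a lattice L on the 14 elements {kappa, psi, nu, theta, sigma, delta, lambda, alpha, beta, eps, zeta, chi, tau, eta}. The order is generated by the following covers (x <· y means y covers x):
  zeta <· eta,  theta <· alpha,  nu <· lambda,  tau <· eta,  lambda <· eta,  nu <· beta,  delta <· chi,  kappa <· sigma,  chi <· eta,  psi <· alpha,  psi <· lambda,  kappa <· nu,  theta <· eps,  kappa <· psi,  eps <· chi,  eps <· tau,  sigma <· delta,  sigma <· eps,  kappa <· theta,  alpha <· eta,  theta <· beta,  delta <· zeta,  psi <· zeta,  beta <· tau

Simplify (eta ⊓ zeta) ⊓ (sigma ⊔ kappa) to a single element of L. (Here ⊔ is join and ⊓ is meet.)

eta ∧ zeta = zeta
sigma ∨ kappa = sigma
zeta ∧ sigma = sigma

sigma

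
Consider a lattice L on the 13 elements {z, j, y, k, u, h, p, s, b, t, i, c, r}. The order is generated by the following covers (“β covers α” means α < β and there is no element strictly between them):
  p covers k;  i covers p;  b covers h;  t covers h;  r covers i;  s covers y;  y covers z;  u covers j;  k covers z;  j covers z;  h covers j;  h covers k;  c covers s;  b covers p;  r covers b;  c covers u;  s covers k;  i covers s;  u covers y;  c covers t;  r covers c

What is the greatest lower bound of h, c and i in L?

Common lower bounds of {h, c, i}: k, z.
The greatest among these is k.

k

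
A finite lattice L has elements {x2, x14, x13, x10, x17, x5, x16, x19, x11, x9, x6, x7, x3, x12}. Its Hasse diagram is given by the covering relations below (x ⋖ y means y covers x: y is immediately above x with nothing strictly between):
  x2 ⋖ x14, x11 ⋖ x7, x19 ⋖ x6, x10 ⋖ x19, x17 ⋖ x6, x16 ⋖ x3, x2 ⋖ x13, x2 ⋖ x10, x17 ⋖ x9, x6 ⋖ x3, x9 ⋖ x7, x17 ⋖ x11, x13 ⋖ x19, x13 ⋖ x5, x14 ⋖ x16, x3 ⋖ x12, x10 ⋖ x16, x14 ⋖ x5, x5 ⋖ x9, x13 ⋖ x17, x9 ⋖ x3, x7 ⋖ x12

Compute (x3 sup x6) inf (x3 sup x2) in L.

x3 ∨ x6 = x3
x3 ∨ x2 = x3
x3 ∧ x3 = x3

x3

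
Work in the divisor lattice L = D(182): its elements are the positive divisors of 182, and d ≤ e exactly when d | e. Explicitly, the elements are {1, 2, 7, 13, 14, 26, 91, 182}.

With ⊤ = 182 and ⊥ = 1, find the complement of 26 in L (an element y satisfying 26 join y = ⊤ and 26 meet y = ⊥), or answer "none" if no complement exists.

7

Need y with 26 ∨ y = 182 and 26 ∧ y = 1.
Checking each element gives: 7.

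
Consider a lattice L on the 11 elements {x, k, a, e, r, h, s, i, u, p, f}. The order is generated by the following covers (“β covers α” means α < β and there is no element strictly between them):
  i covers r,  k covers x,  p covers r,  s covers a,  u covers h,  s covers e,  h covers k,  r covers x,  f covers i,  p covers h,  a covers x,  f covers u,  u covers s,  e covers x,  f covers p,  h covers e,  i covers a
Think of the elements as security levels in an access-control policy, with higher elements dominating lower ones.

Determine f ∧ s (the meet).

Common lower bounds of {f, s}: a, e, s, x.
The greatest among these is s.

s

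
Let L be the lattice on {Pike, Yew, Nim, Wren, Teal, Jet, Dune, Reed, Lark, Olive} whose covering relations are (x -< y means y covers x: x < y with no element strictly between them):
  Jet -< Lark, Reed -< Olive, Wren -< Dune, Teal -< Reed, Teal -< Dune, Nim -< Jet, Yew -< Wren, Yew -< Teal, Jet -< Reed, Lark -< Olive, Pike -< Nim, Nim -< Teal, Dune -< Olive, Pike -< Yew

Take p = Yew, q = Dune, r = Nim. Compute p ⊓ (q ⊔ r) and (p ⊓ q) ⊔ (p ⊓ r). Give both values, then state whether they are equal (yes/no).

q ⊔ r = Dune, so p ⊓ (q ⊔ r) = Yew ⊓ Dune = Yew.
p ⊓ q = Yew and p ⊓ r = Pike, so (p ⊓ q) ⊔ (p ⊓ r) = Yew ⊔ Pike = Yew.
Equal: yes.

Yew; Yew; yes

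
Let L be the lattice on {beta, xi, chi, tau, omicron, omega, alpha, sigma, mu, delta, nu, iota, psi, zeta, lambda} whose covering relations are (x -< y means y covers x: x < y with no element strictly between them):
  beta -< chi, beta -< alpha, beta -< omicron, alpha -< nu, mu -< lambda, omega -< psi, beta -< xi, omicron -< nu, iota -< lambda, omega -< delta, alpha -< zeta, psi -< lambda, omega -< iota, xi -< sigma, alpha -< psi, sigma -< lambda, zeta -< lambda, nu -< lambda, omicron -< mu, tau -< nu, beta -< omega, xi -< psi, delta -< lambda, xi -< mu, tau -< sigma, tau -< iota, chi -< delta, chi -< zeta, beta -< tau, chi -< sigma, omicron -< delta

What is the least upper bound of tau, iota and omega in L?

Common upper bounds of {tau, iota, omega}: iota, lambda.
The least among these is iota.

iota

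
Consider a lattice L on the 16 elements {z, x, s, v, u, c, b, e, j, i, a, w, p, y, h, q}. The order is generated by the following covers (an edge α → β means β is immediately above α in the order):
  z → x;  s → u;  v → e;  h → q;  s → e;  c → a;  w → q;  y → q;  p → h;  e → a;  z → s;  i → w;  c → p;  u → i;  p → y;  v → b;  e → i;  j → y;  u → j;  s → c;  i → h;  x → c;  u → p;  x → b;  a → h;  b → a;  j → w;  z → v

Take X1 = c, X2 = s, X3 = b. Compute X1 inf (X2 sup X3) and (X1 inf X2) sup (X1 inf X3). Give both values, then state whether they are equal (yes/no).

c; c; yes

X2 sup X3 = a, so X1 inf (X2 sup X3) = c inf a = c.
X1 inf X2 = s and X1 inf X3 = x, so (X1 inf X2) sup (X1 inf X3) = s sup x = c.
Equal: yes.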